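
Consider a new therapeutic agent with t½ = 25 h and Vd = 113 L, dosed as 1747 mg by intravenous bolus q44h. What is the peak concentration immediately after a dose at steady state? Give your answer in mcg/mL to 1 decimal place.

21.9 mcg/mL

Over one 44-h interval, 44/25 ≈ 1.76 half-lives elapse, leaving f ≈ 0.2952 of each dose.
At steady state, accumulation factor R = 1/(1 − e^(−kτ)) ≈ 1.4188.
Each bolus raises the concentration by D/Vd = 1747/113 ≈ 15.460 mcg/mL.
Steady-state peak Cmax,ss = C₀·R ≈ 15.460 × 1.4188 ≈ 21.935 mcg/mL.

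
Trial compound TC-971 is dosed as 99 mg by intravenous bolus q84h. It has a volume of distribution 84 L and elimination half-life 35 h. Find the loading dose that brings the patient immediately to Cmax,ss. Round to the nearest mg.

f = (1/2)^(84/35) ≈ 0.189465; accumulation ratio R = 1/(1−f) ≈ 1.23375.
Loading dose to hit Cmax,ss on first dose: D_load = D_maint·R ≈ 99 × 1.23375 ≈ 122.14 mg.

122 mg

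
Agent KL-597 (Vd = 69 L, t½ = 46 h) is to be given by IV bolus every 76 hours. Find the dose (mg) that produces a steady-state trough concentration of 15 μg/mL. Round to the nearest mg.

2218 mg

τ/t½ = 76/46 ≈ 1.6522, so f = (1/2)^(76/46) ≈ 0.318160.
Cmin,ss = (D/Vd)·f/(1−f), so D = Cmin,ss·Vd·(1−f)/f.
D = 15 × 69 × (1−f)/f ≈ 15 × 69 × 2.14307 ≈ 2218.08 mg.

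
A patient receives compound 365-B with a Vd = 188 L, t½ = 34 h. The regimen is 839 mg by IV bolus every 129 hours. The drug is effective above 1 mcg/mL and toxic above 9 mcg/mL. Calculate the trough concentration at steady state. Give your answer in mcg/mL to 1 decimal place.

τ/t½ = 129/34 ≈ 3.7941, so fraction remaining f = (1/2)^(129/34) ≈ 0.0721.
Each bolus raises the concentration by D/Vd = 839/188 ≈ 4.463 mcg/mL.
Steady-state trough Cmin,ss = C₀·f/(1−f) ≈ 4.463 × 0.0721/0.9279 ≈ 0.347 mcg/mL.
Trough 0.3 mcg/mL vs MEC 1 mcg/mL: subtherapeutic.

0.3 mcg/mL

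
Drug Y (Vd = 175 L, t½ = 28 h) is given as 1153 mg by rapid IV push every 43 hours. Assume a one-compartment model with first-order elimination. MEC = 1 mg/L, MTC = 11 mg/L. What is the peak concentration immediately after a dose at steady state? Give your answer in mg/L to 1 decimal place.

k = ln2/t½ = ln2/28 ≈ 0.024755 h⁻¹; fraction remaining f = e^(−kτ) = e^(−0.024755×43) ≈ 0.3449.
Accumulation ratio R = 1/(1 − f) ≈ 1/0.6551 ≈ 1.5265.
Each bolus raises the concentration by D/Vd = 1153/175 ≈ 6.589 mg/L.
Steady-state peak Cmax,ss = C₀·R ≈ 6.589 × 1.5265 ≈ 10.058 mg/L.
Peak 10.1 mg/L vs MTC 11 mg/L: below toxic threshold.

10.1 mg/L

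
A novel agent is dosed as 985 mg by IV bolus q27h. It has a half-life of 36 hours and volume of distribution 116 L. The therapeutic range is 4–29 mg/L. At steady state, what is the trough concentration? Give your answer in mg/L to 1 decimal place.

12.5 mg/L

τ/t½ = 27/36 ≈ 0.75, so fraction remaining f = (1/2)^(27/36) ≈ 0.5946.
Single-dose peak C₀ = D/Vd = 985/116 ≈ 8.491 mg/L.
Steady-state trough Cmin,ss = C₀·f/(1−f) ≈ 8.491 × 0.5946/0.4054 ≈ 12.454 mg/L.
Trough 12.5 mg/L vs MEC 4 mg/L: adequate.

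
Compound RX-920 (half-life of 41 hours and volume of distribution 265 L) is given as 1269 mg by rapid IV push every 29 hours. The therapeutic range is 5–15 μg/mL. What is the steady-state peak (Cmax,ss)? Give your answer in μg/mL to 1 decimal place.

τ/t½ = 29/41 ≈ 0.70732, so fraction remaining f = (1/2)^(29/41) ≈ 0.6125.
Accumulation ratio R = 1/(1 − f) ≈ 1/0.3875 ≈ 2.5806.
Single-dose peak C₀ = D/Vd = 1269/265 ≈ 4.789 μg/mL.
Steady-state peak Cmax,ss = C₀·R ≈ 4.789 × 2.5806 ≈ 12.358 μg/mL.
Peak 12.4 μg/mL vs MTC 15 μg/mL: below toxic threshold.

12.4 μg/mL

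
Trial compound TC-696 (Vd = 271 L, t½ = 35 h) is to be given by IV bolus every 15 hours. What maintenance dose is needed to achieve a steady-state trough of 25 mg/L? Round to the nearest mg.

τ/t½ = 15/35 ≈ 0.42857, so f = (1/2)^(15/35) ≈ 0.742997.
Cmin,ss = (D/Vd)·f/(1−f), so D = Cmin,ss·Vd·(1−f)/f.
D = 25 × 271 × (1−f)/f ≈ 25 × 271 × 0.34590 ≈ 2343.47 mg.

2343 mg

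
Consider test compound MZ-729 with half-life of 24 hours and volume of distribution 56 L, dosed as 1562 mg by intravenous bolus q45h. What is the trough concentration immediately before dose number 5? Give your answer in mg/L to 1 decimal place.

10.4 mg/L

f = (1/2)^(τ/t½) = (1/2)^(45/24) ≈ 0.2726.
C₀ = D/Vd = 1562/56 ≈ 27.893 mg/L.
Before the 5th dose, 4 doses have been given. Superposition: Cmin = C₀·(f + f² + … + f^4).
≈ 27.893 × (0.2726 + 0.0743 + 0.0203 + 0.0055) ≈ 27.893 × 0.3727 ≈ 10.396 mg/L.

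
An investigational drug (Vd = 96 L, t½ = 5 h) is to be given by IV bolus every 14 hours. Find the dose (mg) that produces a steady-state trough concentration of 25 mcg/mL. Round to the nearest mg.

τ/t½ = 14/5 ≈ 2.8, so f = (1/2)^(14/5) ≈ 0.143587.
Cmin,ss = (D/Vd)·f/(1−f), so D = Cmin,ss·Vd·(1−f)/f.
D = 25 × 96 × (1−f)/f ≈ 25 × 96 × 5.96442 ≈ 14314.61 mg.

14315 mg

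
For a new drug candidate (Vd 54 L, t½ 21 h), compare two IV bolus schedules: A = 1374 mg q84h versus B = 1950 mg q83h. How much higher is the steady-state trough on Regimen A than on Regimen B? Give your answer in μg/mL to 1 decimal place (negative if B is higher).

Regimen A: f = (1/2)^(84/21) ≈ 0.0625; Cmin,ss = (1374/54)·f/(1−f) ≈ 1.696 μg/mL.
Regimen B: f = (1/2)^(83/21) ≈ 0.0646; Cmin,ss = (1950/54)·f/(1−f) ≈ 2.494 μg/mL.
Difference ≈ 1.696 − 2.494 ≈ -0.798 μg/mL.

-0.8 μg/mL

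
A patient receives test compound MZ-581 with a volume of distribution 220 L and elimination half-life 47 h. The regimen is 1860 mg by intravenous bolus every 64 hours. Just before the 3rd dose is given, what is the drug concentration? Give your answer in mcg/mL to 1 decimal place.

f = (1/2)^(τ/t½) = (1/2)^(64/47) ≈ 0.3891.
C₀ = D/Vd = 1860/220 ≈ 8.455 mcg/mL.
Before the 3rd dose, 2 doses have been given. Superposition: Cmin = C₀·(f + f²).
≈ 8.455 × (0.3891 + 0.1514) ≈ 8.455 × 0.5405 ≈ 4.570 mcg/mL.

4.6 mcg/mL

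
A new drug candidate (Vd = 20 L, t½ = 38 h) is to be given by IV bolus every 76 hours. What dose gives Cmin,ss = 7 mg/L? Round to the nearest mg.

420 mg

τ/t½ = 76/38 ≈ 2, so f = (1/2)^(76/38) ≈ 0.250000.
Cmin,ss = (D/Vd)·f/(1−f), so D = Cmin,ss·Vd·(1−f)/f.
D = 7 × 20 × (1−f)/f ≈ 7 × 20 × 3.00000 ≈ 420.00 mg.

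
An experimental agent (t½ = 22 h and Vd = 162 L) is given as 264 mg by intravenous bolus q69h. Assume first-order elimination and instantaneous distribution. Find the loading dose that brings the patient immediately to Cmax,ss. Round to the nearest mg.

f = (1/2)^(69/22) ≈ 0.113726; accumulation ratio R = 1/(1−f) ≈ 1.12832.
Loading dose to hit Cmax,ss on first dose: D_load = D_maint·R ≈ 264 × 1.12832 ≈ 297.88 mg.

298 mg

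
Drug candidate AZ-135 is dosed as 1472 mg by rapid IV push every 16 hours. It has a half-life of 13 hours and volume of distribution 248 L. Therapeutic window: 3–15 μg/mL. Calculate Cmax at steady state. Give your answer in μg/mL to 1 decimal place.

Over one 16-h interval, 16/13 ≈ 1.2308 half-lives elapse, leaving f ≈ 0.4261 of each dose.
At steady state, accumulation factor R = 1/(1 − e^(−kτ)) ≈ 1.7425.
Single-dose peak C₀ = D/Vd = 1472/248 ≈ 5.935 μg/mL.
Steady-state peak Cmax,ss = C₀·R ≈ 5.935 × 1.7425 ≈ 10.342 μg/mL.
Peak 10.3 μg/mL vs MTC 15 μg/mL: below toxic threshold.

10.3 μg/mL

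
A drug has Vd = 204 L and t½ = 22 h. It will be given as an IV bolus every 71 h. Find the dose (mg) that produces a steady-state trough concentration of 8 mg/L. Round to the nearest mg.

13652 mg

τ/t½ = 71/22 ≈ 3.2273, so f = (1/2)^(71/22) ≈ 0.106781.
Cmin,ss = (D/Vd)·f/(1−f), so D = Cmin,ss·Vd·(1−f)/f.
D = 8 × 204 × (1−f)/f ≈ 8 × 204 × 8.36496 ≈ 13651.61 mg.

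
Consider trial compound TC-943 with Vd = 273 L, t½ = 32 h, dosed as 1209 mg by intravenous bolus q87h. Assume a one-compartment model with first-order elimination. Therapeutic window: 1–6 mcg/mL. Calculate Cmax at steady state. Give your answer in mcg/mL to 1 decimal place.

Over one 87-h interval, 87/32 ≈ 2.7188 half-lives elapse, leaving f ≈ 0.1519 of each dose.
Accumulation ratio R = 1/(1 − f) ≈ 1/0.8481 ≈ 1.1791.
Each bolus raises the concentration by D/Vd = 1209/273 ≈ 4.429 mcg/mL.
Cmax,ss = C₀/(1 − f) ≈ 4.429/0.8481 ≈ 5.222 mcg/mL.
Peak 5.2 mcg/mL vs MTC 6 mcg/mL: below toxic threshold.

5.2 mcg/mL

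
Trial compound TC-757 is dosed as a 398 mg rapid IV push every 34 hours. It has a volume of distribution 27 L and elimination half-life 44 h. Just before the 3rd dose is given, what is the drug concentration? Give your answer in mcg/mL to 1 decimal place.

13.7 mcg/mL

f = (1/2)^(τ/t½) = (1/2)^(34/44) ≈ 0.5853.
C₀ = D/Vd = 398/27 ≈ 14.741 mcg/mL.
Before the 3rd dose, 2 doses have been given. Superposition: Cmin = C₀·(f + f²).
≈ 14.741 × (0.5853 + 0.3426) ≈ 14.741 × 0.9279 ≈ 13.678 mcg/mL.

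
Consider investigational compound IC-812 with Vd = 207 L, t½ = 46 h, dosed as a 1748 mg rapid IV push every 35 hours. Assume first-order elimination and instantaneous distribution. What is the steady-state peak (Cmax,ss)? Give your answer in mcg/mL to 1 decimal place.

τ/t½ = 35/46 ≈ 0.76087, so fraction remaining f = (1/2)^(35/46) ≈ 0.5901.
Accumulation ratio R = 1/(1 − f) ≈ 1/0.4099 ≈ 2.4396.
Each bolus raises the concentration by D/Vd = 1748/207 ≈ 8.444 mcg/mL.
Cmax,ss = C₀/(1 − f) ≈ 8.444/0.4099 ≈ 20.600 mcg/mL.

20.6 mcg/mL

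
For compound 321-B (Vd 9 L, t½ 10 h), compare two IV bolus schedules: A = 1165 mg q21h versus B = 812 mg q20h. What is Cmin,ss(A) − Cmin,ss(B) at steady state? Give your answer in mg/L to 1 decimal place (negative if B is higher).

Regimen A: f = (1/2)^(21/10) ≈ 0.2333; Cmin,ss = (1165/9)·f/(1−f) ≈ 39.389 mg/L.
Regimen B: f = (1/2)^(20/10) ≈ 0.2500; Cmin,ss = (812/9)·f/(1−f) ≈ 30.074 mg/L.
Difference ≈ 39.389 − 30.074 ≈ 9.315 mg/L.

9.3 mg/L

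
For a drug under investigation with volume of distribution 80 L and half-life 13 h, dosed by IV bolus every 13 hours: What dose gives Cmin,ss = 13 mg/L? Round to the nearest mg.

1040 mg

τ/t½ = 13/13 ≈ 1, so f = (1/2)^(13/13) ≈ 0.500000.
Cmin,ss = (D/Vd)·f/(1−f), so D = Cmin,ss·Vd·(1−f)/f.
D = 13 × 80 × (1−f)/f ≈ 13 × 80 × 1.00000 ≈ 1040.00 mg.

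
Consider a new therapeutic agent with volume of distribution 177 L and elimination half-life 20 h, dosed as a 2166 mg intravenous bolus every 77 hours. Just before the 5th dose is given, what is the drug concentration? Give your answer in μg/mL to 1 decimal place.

0.9 μg/mL

f = (1/2)^(τ/t½) = (1/2)^(77/20) ≈ 0.0693.
C₀ = D/Vd = 2166/177 ≈ 12.237 μg/mL.
Before the 5th dose, 4 doses have been given. Superposition: Cmin = C₀·(f + f² + … + f^4).
≈ 12.237 × (0.0693 + 0.0048 + 0.0003 + 0.0000) ≈ 12.237 × 0.0744 ≈ 0.910 μg/mL.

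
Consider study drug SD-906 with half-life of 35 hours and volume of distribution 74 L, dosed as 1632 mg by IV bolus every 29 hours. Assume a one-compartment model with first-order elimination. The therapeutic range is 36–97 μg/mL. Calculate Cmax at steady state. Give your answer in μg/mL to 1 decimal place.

k = ln2/t½ = ln2/35 ≈ 0.019804 h⁻¹; fraction remaining f = e^(−kτ) = e^(−0.019804×29) ≈ 0.5631.
Accumulation ratio R = 1/(1 − f) ≈ 1/0.4369 ≈ 2.2889.
Single-dose peak C₀ = D/Vd = 1632/74 ≈ 22.054 μg/mL.
Steady-state peak Cmax,ss = C₀·R ≈ 22.054 × 2.2889 ≈ 50.479 μg/mL.
Peak 50.5 μg/mL vs MTC 97 μg/mL: below toxic threshold.

50.5 μg/mL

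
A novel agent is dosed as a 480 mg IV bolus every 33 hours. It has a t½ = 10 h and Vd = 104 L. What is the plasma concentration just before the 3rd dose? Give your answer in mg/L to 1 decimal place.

f = (1/2)^(τ/t½) = (1/2)^(33/10) ≈ 0.1015.
C₀ = D/Vd = 480/104 ≈ 4.615 mg/L.
Before the 3rd dose, 2 doses have been given. Superposition: Cmin = C₀·(f + f²).
≈ 4.615 × (0.1015 + 0.0103) ≈ 4.615 × 0.1118 ≈ 0.516 mg/L.

0.5 mg/L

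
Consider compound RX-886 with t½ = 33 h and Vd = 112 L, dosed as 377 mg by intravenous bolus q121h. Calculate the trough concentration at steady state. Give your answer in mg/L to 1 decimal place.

0.3 mg/L

Over one 121-h interval, 121/33 ≈ 3.6667 half-lives elapse, leaving f ≈ 0.0787 of each dose.
At steady state, accumulation factor R = 1/(1 − e^(−kτ)) ≈ 1.0854.
Single-dose peak C₀ = D/Vd = 377/112 ≈ 3.366 mg/L.
Steady-state peak Cmax,ss = C₀·R ≈ 3.366 × 1.0854 ≈ 3.653 mg/L.
Steady-state trough Cmin,ss = Cmax,ss·f ≈ 3.653 × 0.0787 ≈ 0.287 mg/L.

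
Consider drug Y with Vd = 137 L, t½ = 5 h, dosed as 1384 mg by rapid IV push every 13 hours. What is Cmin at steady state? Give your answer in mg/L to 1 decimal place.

Over one 13-h interval, 13/5 ≈ 2.6 half-lives elapse, leaving f ≈ 0.1649 of each dose.
Each bolus raises the concentration by D/Vd = 1384/137 ≈ 10.102 mg/L.
Steady-state trough Cmin,ss = C₀·f/(1−f) ≈ 10.102 × 0.1649/0.8351 ≈ 1.995 mg/L.

2.0 mg/L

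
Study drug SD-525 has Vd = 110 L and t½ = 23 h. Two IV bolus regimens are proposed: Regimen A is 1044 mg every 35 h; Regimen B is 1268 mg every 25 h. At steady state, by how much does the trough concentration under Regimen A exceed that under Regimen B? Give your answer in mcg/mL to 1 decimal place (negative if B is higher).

Regimen A: f = (1/2)^(35/23) ≈ 0.3483; Cmin,ss = (1044/110)·f/(1−f) ≈ 5.072 mcg/mL.
Regimen B: f = (1/2)^(25/23) ≈ 0.4708; Cmin,ss = (1268/110)·f/(1−f) ≈ 10.255 mcg/mL.
Difference ≈ 5.072 − 10.255 ≈ -5.183 mcg/mL.

-5.2 mcg/mL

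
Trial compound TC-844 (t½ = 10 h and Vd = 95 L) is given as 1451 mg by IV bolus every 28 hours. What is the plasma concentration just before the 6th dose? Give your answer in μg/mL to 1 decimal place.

f = (1/2)^(τ/t½) = (1/2)^(28/10) ≈ 0.1436.
C₀ = D/Vd = 1451/95 ≈ 15.274 μg/mL.
Before the 6th dose, 5 doses have been given. Superposition: Cmin = C₀·(f + f² + … + f^5).
≈ 15.274 × (0.1436 + 0.0206 + 0.0030 + 0.0004 + 0.0001) ≈ 15.274 × 0.1677 ≈ 2.561 μg/mL.

2.6 μg/mL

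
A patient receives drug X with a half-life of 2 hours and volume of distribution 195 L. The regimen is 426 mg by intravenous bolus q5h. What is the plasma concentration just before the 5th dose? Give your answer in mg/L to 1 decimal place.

0.5 mg/L

f = (1/2)^(τ/t½) = (1/2)^(5/2) ≈ 0.1768.
C₀ = D/Vd = 426/195 ≈ 2.185 mg/L.
Before the 5th dose, 4 doses have been given. Superposition: Cmin = C₀·(f + f² + … + f^4).
≈ 2.185 × (0.1768 + 0.0313 + 0.0055 + 0.0010) ≈ 2.185 × 0.2146 ≈ 0.469 mg/L.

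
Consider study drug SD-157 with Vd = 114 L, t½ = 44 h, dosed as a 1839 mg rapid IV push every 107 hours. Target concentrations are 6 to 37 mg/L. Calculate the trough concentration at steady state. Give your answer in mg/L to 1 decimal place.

3.7 mg/L

k = ln2/t½ = ln2/44 ≈ 0.015753 h⁻¹; fraction remaining f = e^(−kτ) = e^(−0.015753×107) ≈ 0.1853.
Each bolus raises the concentration by D/Vd = 1839/114 ≈ 16.132 mg/L.
Steady-state trough Cmin,ss = C₀·f/(1−f) ≈ 16.132 × 0.1853/0.8147 ≈ 3.669 mg/L.
Trough 3.7 mg/L vs MEC 6 mg/L: subtherapeutic.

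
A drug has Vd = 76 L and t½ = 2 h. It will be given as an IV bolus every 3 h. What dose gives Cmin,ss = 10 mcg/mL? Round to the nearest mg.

1390 mg

τ/t½ = 3/2 ≈ 1.5, so f = (1/2)^(3/2) ≈ 0.353553.
Cmin,ss = (D/Vd)·f/(1−f), so D = Cmin,ss·Vd·(1−f)/f.
D = 10 × 76 × (1−f)/f ≈ 10 × 76 × 1.82843 ≈ 1389.61 mg.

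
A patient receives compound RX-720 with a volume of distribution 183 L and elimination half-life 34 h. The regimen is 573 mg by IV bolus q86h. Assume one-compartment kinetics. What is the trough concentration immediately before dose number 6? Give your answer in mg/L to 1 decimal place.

f = (1/2)^(τ/t½) = (1/2)^(86/34) ≈ 0.1732.
C₀ = D/Vd = 573/183 ≈ 3.131 mg/L.
Before the 6th dose, 5 doses have been given. Superposition: Cmin = C₀·(f + f² + … + f^5).
≈ 3.131 × (0.1732 + 0.0300 + 0.0052 + 0.0009 + 0.0002) ≈ 3.131 × 0.2095 ≈ 0.656 mg/L.

0.7 mg/L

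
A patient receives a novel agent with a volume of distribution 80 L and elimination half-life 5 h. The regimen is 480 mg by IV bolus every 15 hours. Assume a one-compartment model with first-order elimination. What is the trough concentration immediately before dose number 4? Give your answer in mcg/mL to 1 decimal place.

f = (1/2)^(τ/t½) = (1/2)^(15/5) ≈ 0.1250.
C₀ = D/Vd = 480/80 ≈ 6.000 mcg/mL.
Before the 4th dose, 3 doses have been given. Superposition: Cmin = C₀·(f + f² + … + f^3).
≈ 6.000 × (0.1250 + 0.0156 + 0.0020) ≈ 6.000 × 0.1426 ≈ 0.856 mcg/mL.

0.9 mcg/mL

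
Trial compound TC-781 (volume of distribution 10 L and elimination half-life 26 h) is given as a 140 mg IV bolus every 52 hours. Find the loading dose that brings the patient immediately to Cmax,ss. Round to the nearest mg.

f = (1/2)^(52/26) ≈ 0.250000; accumulation ratio R = 1/(1−f) ≈ 1.33333.
Loading dose to hit Cmax,ss on first dose: D_load = D_maint·R ≈ 140 × 1.33333 ≈ 186.67 mg.

187 mg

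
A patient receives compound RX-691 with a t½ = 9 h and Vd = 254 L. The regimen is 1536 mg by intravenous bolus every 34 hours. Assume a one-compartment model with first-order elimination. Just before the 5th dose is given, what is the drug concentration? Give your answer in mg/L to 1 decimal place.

f = (1/2)^(τ/t½) = (1/2)^(34/9) ≈ 0.0729.
C₀ = D/Vd = 1536/254 ≈ 6.047 mg/L.
Before the 5th dose, 4 doses have been given. Superposition: Cmin = C₀·(f + f² + … + f^4).
≈ 6.047 × (0.0729 + 0.0053 + 0.0004 + 0.0000) ≈ 6.047 × 0.0786 ≈ 0.475 mg/L.

0.5 mg/L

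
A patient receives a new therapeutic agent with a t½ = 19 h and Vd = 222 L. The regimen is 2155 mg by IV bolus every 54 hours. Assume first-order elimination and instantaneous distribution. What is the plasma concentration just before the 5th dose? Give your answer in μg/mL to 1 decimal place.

f = (1/2)^(τ/t½) = (1/2)^(54/19) ≈ 0.1395.
C₀ = D/Vd = 2155/222 ≈ 9.707 μg/mL.
Before the 5th dose, 4 doses have been given. Superposition: Cmin = C₀·(f + f² + … + f^4).
≈ 9.707 × (0.1395 + 0.0195 + 0.0027 + 0.0004) ≈ 9.707 × 0.1621 ≈ 1.574 μg/mL.

1.6 μg/mL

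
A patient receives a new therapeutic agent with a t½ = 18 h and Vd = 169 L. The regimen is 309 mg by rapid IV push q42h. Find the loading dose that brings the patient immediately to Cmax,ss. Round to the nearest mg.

f = (1/2)^(42/18) ≈ 0.198425; accumulation ratio R = 1/(1−f) ≈ 1.24754.
Loading dose to hit Cmax,ss on first dose: D_load = D_maint·R ≈ 309 × 1.24754 ≈ 385.49 mg.

385 mg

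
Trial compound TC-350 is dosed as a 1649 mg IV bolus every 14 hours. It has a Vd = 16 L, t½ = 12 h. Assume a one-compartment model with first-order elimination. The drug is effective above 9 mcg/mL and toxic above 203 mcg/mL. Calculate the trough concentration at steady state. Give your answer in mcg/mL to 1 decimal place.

82.8 mcg/mL

Over one 14-h interval, 14/12 ≈ 1.1667 half-lives elapse, leaving f ≈ 0.4454 of each dose.
Each bolus raises the concentration by D/Vd = 1649/16 ≈ 103.062 mcg/mL.
Steady-state trough Cmin,ss = C₀·f/(1−f) ≈ 103.062 × 0.4454/0.5546 ≈ 82.769 mcg/mL.
Trough 82.8 mcg/mL vs MEC 9 mcg/mL: adequate.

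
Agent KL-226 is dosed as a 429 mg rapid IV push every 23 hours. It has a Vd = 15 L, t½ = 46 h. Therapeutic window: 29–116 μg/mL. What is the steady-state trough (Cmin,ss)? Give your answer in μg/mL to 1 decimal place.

τ/t½ = 23/46 ≈ 0.5, so fraction remaining f = (1/2)^(23/46) ≈ 0.7071.
Accumulation ratio R = 1/(1 − f) ≈ 1/0.2929 ≈ 3.4141.
Each bolus raises the concentration by D/Vd = 429/15 ≈ 28.600 μg/mL.
Cmax,ss = C₀/(1 − f) ≈ 28.600/0.2929 ≈ 97.644 μg/mL.
One interval later, Cmin,ss = Cmax,ss·e^(−kτ) ≈ 97.644 × 0.7071 ≈ 69.044 μg/mL.
Trough 69.0 μg/mL vs MEC 29 μg/mL: adequate.

69.0 μg/mL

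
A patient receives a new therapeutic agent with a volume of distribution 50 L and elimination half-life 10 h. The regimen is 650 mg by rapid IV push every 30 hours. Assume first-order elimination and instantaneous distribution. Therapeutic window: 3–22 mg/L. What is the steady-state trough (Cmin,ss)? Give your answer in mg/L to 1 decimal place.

τ = 30 h = 3 half-lives, so f = (1/2)^3 = 0.125.
Accumulation ratio R = 1/(1 − f) = 1/0.875 = 8/7.
Single-dose peak C₀ = D/Vd = 650/50 = 13 mg/L.
Steady-state peak Cmax,ss = C₀·R = 13 × 8/7 ≈ 14.857 mg/L.
Steady-state trough Cmin,ss = Cmax,ss·f ≈ 14.857 × 0.125 ≈ 1.857 mg/L.
Trough 1.9 mg/L vs MEC 3 mg/L: subtherapeutic.

1.9 mg/L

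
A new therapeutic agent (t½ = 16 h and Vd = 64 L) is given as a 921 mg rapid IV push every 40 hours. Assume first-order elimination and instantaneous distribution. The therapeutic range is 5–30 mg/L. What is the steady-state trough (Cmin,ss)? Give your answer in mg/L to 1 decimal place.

Over one 40-h interval, 40/16 ≈ 2.5 half-lives elapse, leaving f ≈ 0.1768 of each dose.
Each bolus raises the concentration by D/Vd = 921/64 ≈ 14.391 mg/L.
Steady-state trough Cmin,ss = C₀·f/(1−f) ≈ 14.391 × 0.1768/0.8232 ≈ 3.091 mg/L.
Trough 3.1 mg/L vs MEC 5 mg/L: subtherapeutic.

3.1 mg/L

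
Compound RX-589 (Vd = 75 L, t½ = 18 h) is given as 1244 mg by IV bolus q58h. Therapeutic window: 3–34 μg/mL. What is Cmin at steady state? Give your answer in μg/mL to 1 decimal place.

2.0 μg/mL

Over one 58-h interval, 58/18 ≈ 3.2222 half-lives elapse, leaving f ≈ 0.1072 of each dose.
Each bolus raises the concentration by D/Vd = 1244/75 ≈ 16.587 μg/mL.
Steady-state trough Cmin,ss = C₀·f/(1−f) ≈ 16.587 × 0.1072/0.8928 ≈ 1.992 μg/mL.
Trough 2.0 μg/mL vs MEC 3 μg/mL: subtherapeutic.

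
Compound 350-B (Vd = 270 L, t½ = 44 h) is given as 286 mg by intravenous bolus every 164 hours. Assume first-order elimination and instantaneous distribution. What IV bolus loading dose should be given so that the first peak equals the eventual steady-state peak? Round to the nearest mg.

309 mg

f = (1/2)^(164/44) ≈ 0.075506; accumulation ratio R = 1/(1−f) ≈ 1.08167.
Loading dose to hit Cmax,ss on first dose: D_load = D_maint·R ≈ 286 × 1.08167 ≈ 309.36 mg.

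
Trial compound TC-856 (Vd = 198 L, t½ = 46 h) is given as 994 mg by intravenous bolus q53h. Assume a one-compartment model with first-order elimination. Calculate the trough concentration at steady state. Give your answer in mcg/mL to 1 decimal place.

4.1 mcg/mL

τ/t½ = 53/46 ≈ 1.1522, so fraction remaining f = (1/2)^(53/46) ≈ 0.4499.
Single-dose peak C₀ = D/Vd = 994/198 ≈ 5.020 mcg/mL.
Steady-state trough Cmin,ss = C₀·f/(1−f) ≈ 5.020 × 0.4499/0.5501 ≈ 4.106 mcg/mL.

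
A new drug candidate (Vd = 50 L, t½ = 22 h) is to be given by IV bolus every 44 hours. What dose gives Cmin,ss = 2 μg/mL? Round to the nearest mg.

300 mg

τ/t½ = 44/22 ≈ 2, so f = (1/2)^(44/22) ≈ 0.250000.
Cmin,ss = (D/Vd)·f/(1−f), so D = Cmin,ss·Vd·(1−f)/f.
D = 2 × 50 × (1−f)/f ≈ 2 × 50 × 3.00000 ≈ 300.00 mg.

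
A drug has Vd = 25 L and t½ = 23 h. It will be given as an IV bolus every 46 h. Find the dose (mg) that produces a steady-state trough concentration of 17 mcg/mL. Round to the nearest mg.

τ/t½ = 46/23 ≈ 2, so f = (1/2)^(46/23) ≈ 0.250000.
Cmin,ss = (D/Vd)·f/(1−f), so D = Cmin,ss·Vd·(1−f)/f.
D = 17 × 25 × (1−f)/f ≈ 17 × 25 × 3.00000 ≈ 1275.00 mg.

1275 mg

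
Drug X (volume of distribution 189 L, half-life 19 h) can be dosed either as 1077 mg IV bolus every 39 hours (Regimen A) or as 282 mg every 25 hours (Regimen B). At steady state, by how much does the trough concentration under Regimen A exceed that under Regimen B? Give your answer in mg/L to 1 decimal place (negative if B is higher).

0.8 mg/L

Regimen A: f = (1/2)^(39/19) ≈ 0.2410; Cmin,ss = (1077/189)·f/(1−f) ≈ 1.809 mg/L.
Regimen B: f = (1/2)^(25/19) ≈ 0.4017; Cmin,ss = (282/189)·f/(1−f) ≈ 1.002 mg/L.
Difference ≈ 1.809 − 1.002 ≈ 0.807 mg/L.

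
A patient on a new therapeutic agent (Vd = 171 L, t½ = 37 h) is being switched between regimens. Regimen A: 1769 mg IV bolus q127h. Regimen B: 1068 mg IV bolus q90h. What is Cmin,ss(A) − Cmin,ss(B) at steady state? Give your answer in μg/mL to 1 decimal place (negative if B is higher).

-0.4 μg/mL

Regimen A: f = (1/2)^(127/37) ≈ 0.0926; Cmin,ss = (1769/171)·f/(1−f) ≈ 1.056 μg/mL.
Regimen B: f = (1/2)^(90/37) ≈ 0.1853; Cmin,ss = (1068/171)·f/(1−f) ≈ 1.421 μg/mL.
Difference ≈ 1.056 − 1.421 ≈ -0.365 μg/mL.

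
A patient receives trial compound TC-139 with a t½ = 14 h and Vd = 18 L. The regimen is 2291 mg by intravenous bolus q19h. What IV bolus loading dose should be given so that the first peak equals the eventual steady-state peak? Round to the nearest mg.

3758 mg

f = (1/2)^(19/14) ≈ 0.390355; accumulation ratio R = 1/(1−f) ≈ 1.64030.
Loading dose to hit Cmax,ss on first dose: D_load = D_maint·R ≈ 2291 × 1.64030 ≈ 3757.93 mg.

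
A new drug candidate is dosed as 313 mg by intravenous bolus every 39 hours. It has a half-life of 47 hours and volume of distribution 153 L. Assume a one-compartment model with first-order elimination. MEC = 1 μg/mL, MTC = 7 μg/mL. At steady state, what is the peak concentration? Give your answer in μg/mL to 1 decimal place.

4.7 μg/mL

Over one 39-h interval, 39/47 ≈ 0.82979 half-lives elapse, leaving f ≈ 0.5626 of each dose.
At steady state, accumulation factor R = 1/(1 − e^(−kτ)) ≈ 2.2862.
Each bolus raises the concentration by D/Vd = 313/153 ≈ 2.046 μg/mL.
Cmax,ss = C₀/(1 − f) ≈ 2.046/0.4374 ≈ 4.678 μg/mL.
Peak 4.7 μg/mL vs MTC 7 μg/mL: below toxic threshold.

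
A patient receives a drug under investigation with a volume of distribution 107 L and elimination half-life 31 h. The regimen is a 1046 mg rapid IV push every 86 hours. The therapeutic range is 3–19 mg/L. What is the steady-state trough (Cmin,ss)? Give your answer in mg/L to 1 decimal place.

1.7 mg/L

τ/t½ = 86/31 ≈ 2.7742, so fraction remaining f = (1/2)^(86/31) ≈ 0.1462.
Accumulation ratio R = 1/(1 − f) ≈ 1/0.8538 ≈ 1.1712.
Single-dose peak C₀ = D/Vd = 1046/107 ≈ 9.776 mg/L.
Cmax,ss = C₀/(1 − f) ≈ 9.776/0.8538 ≈ 11.450 mg/L.
Steady-state trough Cmin,ss = Cmax,ss·f ≈ 11.450 × 0.1462 ≈ 1.674 mg/L.
Trough 1.7 mg/L vs MEC 3 mg/L: subtherapeutic.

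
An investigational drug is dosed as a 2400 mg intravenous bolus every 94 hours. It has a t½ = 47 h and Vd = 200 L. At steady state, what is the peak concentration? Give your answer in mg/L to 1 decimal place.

The dosing interval is 2 half-lives, so f = 2^(−2) = 0.25.
At steady state, R = 1/(1 − 0.25) = 4/3.
Single-dose peak C₀ = D/Vd = 2400/200 = 12 mg/L.
Steady-state peak Cmax,ss = C₀·R = 12 × 4/3 ≈ 16.000 mg/L.

16.0 mg/L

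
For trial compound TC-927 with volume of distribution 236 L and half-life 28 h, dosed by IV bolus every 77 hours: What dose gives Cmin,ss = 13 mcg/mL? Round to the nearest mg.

17571 mg

τ/t½ = 77/28 ≈ 2.75, so f = (1/2)^(77/28) ≈ 0.148651.
Cmin,ss = (D/Vd)·f/(1−f), so D = Cmin,ss·Vd·(1−f)/f.
D = 13 × 236 × (1−f)/f ≈ 13 × 236 × 5.72717 ≈ 17570.96 mg.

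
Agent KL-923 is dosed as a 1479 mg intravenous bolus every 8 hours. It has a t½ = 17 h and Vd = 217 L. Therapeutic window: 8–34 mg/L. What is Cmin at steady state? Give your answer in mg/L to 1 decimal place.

17.7 mg/L

k = ln2/t½ = ln2/17 ≈ 0.040773 h⁻¹; fraction remaining f = e^(−kτ) = e^(−0.040773×8) ≈ 0.7217.
Single-dose peak C₀ = D/Vd = 1479/217 ≈ 6.816 mg/L.
Steady-state trough Cmin,ss = C₀·f/(1−f) ≈ 6.816 × 0.7217/0.2783 ≈ 17.676 mg/L.
Trough 17.7 mg/L vs MEC 8 mg/L: adequate.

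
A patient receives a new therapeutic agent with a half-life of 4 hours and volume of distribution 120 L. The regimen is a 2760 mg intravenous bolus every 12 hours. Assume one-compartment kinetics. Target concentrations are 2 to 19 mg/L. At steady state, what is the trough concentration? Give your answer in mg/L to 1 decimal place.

3.3 mg/L

τ = 12 h = 3 half-lives, so f = (1/2)^3 = 0.125.
At steady state, R = 1/(1 − 0.125) = 8/7.
Single-dose peak C₀ = D/Vd = 2760/120 = 23 mg/L.
Steady-state peak Cmax,ss = C₀·R = 23 × 8/7 ≈ 26.286 mg/L.
Steady-state trough Cmin,ss = Cmax,ss·f ≈ 26.286 × 0.125 ≈ 3.286 mg/L.
Trough 3.3 mg/L vs MEC 2 mg/L: adequate.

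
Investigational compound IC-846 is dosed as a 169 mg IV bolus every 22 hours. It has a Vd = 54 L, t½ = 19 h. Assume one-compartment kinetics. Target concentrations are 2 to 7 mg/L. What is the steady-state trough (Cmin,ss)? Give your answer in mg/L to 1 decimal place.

2.5 mg/L

τ/t½ = 22/19 ≈ 1.1579, so fraction remaining f = (1/2)^(22/19) ≈ 0.4482.
At steady state, accumulation factor R = 1/(1 − e^(−kτ)) ≈ 1.8123.
Single-dose peak C₀ = D/Vd = 169/54 ≈ 3.130 mg/L.
Cmax,ss = C₀/(1 − f) ≈ 3.130/0.5518 ≈ 5.672 mg/L.
Steady-state trough Cmin,ss = Cmax,ss·f ≈ 5.672 × 0.4482 ≈ 2.542 mg/L.
Trough 2.5 mg/L vs MEC 2 mg/L: adequate.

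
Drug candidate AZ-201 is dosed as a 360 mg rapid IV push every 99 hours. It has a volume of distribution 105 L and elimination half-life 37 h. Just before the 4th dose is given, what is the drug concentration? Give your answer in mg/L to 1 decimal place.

f = (1/2)^(τ/t½) = (1/2)^(99/37) ≈ 0.1565.
C₀ = D/Vd = 360/105 ≈ 3.429 mg/L.
Before the 4th dose, 3 doses have been given. Superposition: Cmin = C₀·(f + f² + … + f^3).
≈ 3.429 × (0.1565 + 0.0245 + 0.0038) ≈ 3.429 × 0.1848 ≈ 0.634 mg/L.

0.6 mg/L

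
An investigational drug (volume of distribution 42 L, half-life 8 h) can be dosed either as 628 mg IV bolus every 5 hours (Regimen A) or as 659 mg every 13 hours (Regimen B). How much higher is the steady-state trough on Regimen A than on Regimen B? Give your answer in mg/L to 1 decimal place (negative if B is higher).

20.0 mg/L

Regimen A: f = (1/2)^(5/8) ≈ 0.6484; Cmin,ss = (628/42)·f/(1−f) ≈ 27.574 mg/L.
Regimen B: f = (1/2)^(13/8) ≈ 0.3242; Cmin,ss = (659/42)·f/(1−f) ≈ 7.527 mg/L.
Difference ≈ 27.574 − 7.527 ≈ 20.047 mg/L.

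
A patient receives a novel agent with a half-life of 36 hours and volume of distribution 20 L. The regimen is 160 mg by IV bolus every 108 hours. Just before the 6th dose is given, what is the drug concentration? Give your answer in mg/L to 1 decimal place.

1.1 mg/L

f = (1/2)^(τ/t½) = (1/2)^(108/36) ≈ 0.1250.
C₀ = D/Vd = 160/20 ≈ 8.000 mg/L.
Before the 6th dose, 5 doses have been given. Superposition: Cmin = C₀·(f + f² + … + f^5).
≈ 8.000 × (0.1250 + 0.0156 + 0.0020 + 0.0002 + 0.0000) ≈ 8.000 × 0.1428 ≈ 1.142 mg/L.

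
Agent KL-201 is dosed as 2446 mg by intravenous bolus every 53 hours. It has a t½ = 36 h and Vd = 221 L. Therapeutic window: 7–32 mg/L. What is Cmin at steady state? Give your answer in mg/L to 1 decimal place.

6.2 mg/L

τ/t½ = 53/36 ≈ 1.4722, so fraction remaining f = (1/2)^(53/36) ≈ 0.3604.
Each bolus raises the concentration by D/Vd = 2446/221 ≈ 11.068 mg/L.
Steady-state trough Cmin,ss = C₀·f/(1−f) ≈ 11.068 × 0.3604/0.6396 ≈ 6.237 mg/L.
Trough 6.2 mg/L vs MEC 7 mg/L: subtherapeutic.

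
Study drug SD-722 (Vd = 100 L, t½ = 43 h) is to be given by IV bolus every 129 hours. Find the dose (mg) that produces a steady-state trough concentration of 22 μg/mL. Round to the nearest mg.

15400 mg

τ/t½ = 129/43 ≈ 3, so f = (1/2)^(129/43) ≈ 0.125000.
Cmin,ss = (D/Vd)·f/(1−f), so D = Cmin,ss·Vd·(1−f)/f.
D = 22 × 100 × (1−f)/f ≈ 22 × 100 × 7.00000 ≈ 15400.00 mg.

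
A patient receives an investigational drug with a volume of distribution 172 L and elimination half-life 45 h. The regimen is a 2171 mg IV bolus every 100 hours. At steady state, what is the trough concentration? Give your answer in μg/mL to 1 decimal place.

3.4 μg/mL

τ/t½ = 100/45 ≈ 2.2222, so fraction remaining f = (1/2)^(100/45) ≈ 0.2143.
Accumulation ratio R = 1/(1 − f) ≈ 1/0.7857 ≈ 1.2728.
Each bolus raises the concentration by D/Vd = 2171/172 ≈ 12.622 μg/mL.
Steady-state peak Cmax,ss = C₀·R ≈ 12.622 × 1.2728 ≈ 16.065 μg/mL.
One interval later, Cmin,ss = Cmax,ss·e^(−kτ) ≈ 16.065 × 0.2143 ≈ 3.443 μg/mL.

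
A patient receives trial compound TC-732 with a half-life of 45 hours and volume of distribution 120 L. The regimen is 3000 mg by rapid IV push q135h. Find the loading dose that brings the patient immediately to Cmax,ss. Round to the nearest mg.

3429 mg

f = (1/2)^(135/45) ≈ 0.125000; accumulation ratio R = 1/(1−f) ≈ 1.14286.
Loading dose to hit Cmax,ss on first dose: D_load = D_maint·R ≈ 3000 × 1.14286 ≈ 3428.58 mg.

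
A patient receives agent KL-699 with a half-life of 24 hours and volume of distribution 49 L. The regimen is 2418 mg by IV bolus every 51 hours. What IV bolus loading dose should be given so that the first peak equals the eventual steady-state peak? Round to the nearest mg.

f = (1/2)^(51/24) ≈ 0.229251; accumulation ratio R = 1/(1−f) ≈ 1.29744.
Loading dose to hit Cmax,ss on first dose: D_load = D_maint·R ≈ 2418 × 1.29744 ≈ 3137.21 mg.

3137 mg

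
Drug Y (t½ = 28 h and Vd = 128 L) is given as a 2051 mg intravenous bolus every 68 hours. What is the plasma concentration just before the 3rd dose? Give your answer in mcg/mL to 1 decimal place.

3.5 mcg/mL

f = (1/2)^(τ/t½) = (1/2)^(68/28) ≈ 0.1857.
C₀ = D/Vd = 2051/128 ≈ 16.023 mcg/mL.
Before the 3rd dose, 2 doses have been given. Superposition: Cmin = C₀·(f + f²).
≈ 16.023 × (0.1857 + 0.0345) ≈ 16.023 × 0.2202 ≈ 3.528 mcg/mL.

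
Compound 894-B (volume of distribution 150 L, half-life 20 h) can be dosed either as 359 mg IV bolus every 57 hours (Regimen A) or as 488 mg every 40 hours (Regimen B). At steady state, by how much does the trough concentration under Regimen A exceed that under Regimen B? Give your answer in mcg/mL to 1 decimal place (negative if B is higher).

Regimen A: f = (1/2)^(57/20) ≈ 0.1387; Cmin,ss = (359/150)·f/(1−f) ≈ 0.385 mcg/mL.
Regimen B: f = (1/2)^(40/20) ≈ 0.2500; Cmin,ss = (488/150)·f/(1−f) ≈ 1.084 mcg/mL.
Difference ≈ 0.385 − 1.084 ≈ -0.699 mcg/mL.

-0.7 mcg/mL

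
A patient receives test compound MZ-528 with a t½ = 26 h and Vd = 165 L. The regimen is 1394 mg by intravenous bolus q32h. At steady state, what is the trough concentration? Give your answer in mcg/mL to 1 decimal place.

6.3 mcg/mL

Over one 32-h interval, 32/26 ≈ 1.2308 half-lives elapse, leaving f ≈ 0.4261 of each dose.
At steady state, accumulation factor R = 1/(1 − e^(−kτ)) ≈ 1.7425.
Single-dose peak C₀ = D/Vd = 1394/165 ≈ 8.448 mcg/mL.
Steady-state peak Cmax,ss = C₀·R ≈ 8.448 × 1.7425 ≈ 14.721 mcg/mL.
One interval later, Cmin,ss = Cmax,ss·e^(−kτ) ≈ 14.721 × 0.4261 ≈ 6.273 mcg/mL.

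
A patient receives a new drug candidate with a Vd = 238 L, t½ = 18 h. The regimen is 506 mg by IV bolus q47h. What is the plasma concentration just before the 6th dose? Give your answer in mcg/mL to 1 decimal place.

0.4 mcg/mL

f = (1/2)^(τ/t½) = (1/2)^(47/18) ≈ 0.1637.
C₀ = D/Vd = 506/238 ≈ 2.126 mcg/mL.
Before the 6th dose, 5 doses have been given. Superposition: Cmin = C₀·(f + f² + … + f^5).
≈ 2.126 × (0.1637 + 0.0268 + 0.0044 + 0.0007 + 0.0001) ≈ 2.126 × 0.1957 ≈ 0.416 mcg/mL.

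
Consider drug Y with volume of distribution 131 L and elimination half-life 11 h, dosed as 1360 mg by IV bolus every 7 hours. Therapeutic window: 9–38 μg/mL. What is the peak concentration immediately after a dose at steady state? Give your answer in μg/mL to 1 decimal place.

29.1 μg/mL

k = ln2/t½ = ln2/11 ≈ 0.063013 h⁻¹; fraction remaining f = e^(−kτ) = e^(−0.063013×7) ≈ 0.6433.
At steady state, accumulation factor R = 1/(1 − e^(−kτ)) ≈ 2.8035.
Each bolus raises the concentration by D/Vd = 1360/131 ≈ 10.382 μg/mL.
Steady-state peak Cmax,ss = C₀·R ≈ 10.382 × 2.8035 ≈ 29.106 μg/mL.
Peak 29.1 μg/mL vs MTC 38 μg/mL: below toxic threshold.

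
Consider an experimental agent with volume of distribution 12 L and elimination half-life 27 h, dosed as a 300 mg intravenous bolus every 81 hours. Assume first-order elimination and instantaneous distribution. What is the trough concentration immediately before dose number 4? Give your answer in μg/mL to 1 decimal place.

f = (1/2)^(τ/t½) = (1/2)^(81/27) ≈ 0.1250.
C₀ = D/Vd = 300/12 ≈ 25.000 μg/mL.
Before the 4th dose, 3 doses have been given. Superposition: Cmin = C₀·(f + f² + … + f^3).
≈ 25.000 × (0.1250 + 0.0156 + 0.0020) ≈ 25.000 × 0.1426 ≈ 3.565 μg/mL.

3.6 μg/mL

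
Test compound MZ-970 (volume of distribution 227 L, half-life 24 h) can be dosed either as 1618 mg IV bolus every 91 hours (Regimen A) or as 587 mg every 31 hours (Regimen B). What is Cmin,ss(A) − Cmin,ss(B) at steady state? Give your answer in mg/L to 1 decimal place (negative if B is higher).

-1.2 mg/L

Regimen A: f = (1/2)^(91/24) ≈ 0.0722; Cmin,ss = (1618/227)·f/(1−f) ≈ 0.555 mg/L.
Regimen B: f = (1/2)^(31/24) ≈ 0.4085; Cmin,ss = (587/227)·f/(1−f) ≈ 1.786 mg/L.
Difference ≈ 0.555 − 1.786 ≈ -1.231 mg/L.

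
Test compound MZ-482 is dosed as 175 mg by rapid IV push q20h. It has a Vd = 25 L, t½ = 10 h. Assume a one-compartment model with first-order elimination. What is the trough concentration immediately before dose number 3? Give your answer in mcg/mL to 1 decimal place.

2.2 mcg/mL

f = (1/2)^(τ/t½) = (1/2)^(20/10) ≈ 0.2500.
C₀ = D/Vd = 175/25 ≈ 7.000 mcg/mL.
Before the 3rd dose, 2 doses have been given. Superposition: Cmin = C₀·(f + f²).
≈ 7.000 × (0.2500 + 0.0625) ≈ 7.000 × 0.3125 ≈ 2.188 mcg/mL.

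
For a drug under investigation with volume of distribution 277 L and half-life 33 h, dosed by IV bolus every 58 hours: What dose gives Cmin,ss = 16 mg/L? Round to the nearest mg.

τ/t½ = 58/33 ≈ 1.7576, so f = (1/2)^(58/33) ≈ 0.295745.
Cmin,ss = (D/Vd)·f/(1−f), so D = Cmin,ss·Vd·(1−f)/f.
D = 16 × 277 × (1−f)/f ≈ 16 × 277 × 2.38129 ≈ 10553.88 mg.

10554 mg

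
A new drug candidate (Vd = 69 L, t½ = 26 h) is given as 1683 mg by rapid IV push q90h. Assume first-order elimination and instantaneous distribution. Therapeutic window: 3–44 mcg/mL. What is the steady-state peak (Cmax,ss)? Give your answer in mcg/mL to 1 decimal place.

Over one 90-h interval, 90/26 ≈ 3.4615 half-lives elapse, leaving f ≈ 0.0908 of each dose.
Accumulation ratio R = 1/(1 − f) ≈ 1/0.9092 ≈ 1.0999.
Single-dose peak C₀ = D/Vd = 1683/69 ≈ 24.391 mcg/mL.
Steady-state peak Cmax,ss = C₀·R ≈ 24.391 × 1.0999 ≈ 26.828 mcg/mL.
Peak 26.8 mcg/mL vs MTC 44 mcg/mL: below toxic threshold.

26.8 mcg/mL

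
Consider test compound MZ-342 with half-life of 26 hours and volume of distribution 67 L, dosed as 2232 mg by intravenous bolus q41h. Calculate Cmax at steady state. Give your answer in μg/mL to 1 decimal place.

τ/t½ = 41/26 ≈ 1.5769, so fraction remaining f = (1/2)^(41/26) ≈ 0.3352.
At steady state, accumulation factor R = 1/(1 − e^(−kτ)) ≈ 1.5042.
Single-dose peak C₀ = D/Vd = 2232/67 ≈ 33.313 μg/mL.
Steady-state peak Cmax,ss = C₀·R ≈ 33.313 × 1.5042 ≈ 50.109 μg/mL.

50.1 μg/mL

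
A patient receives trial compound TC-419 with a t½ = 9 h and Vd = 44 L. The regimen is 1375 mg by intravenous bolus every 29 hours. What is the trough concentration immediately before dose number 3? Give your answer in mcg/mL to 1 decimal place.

3.7 mcg/mL

f = (1/2)^(τ/t½) = (1/2)^(29/9) ≈ 0.1072.
C₀ = D/Vd = 1375/44 ≈ 31.250 mcg/mL.
Before the 3rd dose, 2 doses have been given. Superposition: Cmin = C₀·(f + f²).
≈ 31.250 × (0.1072 + 0.0115) ≈ 31.250 × 0.1187 ≈ 3.709 mcg/mL.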